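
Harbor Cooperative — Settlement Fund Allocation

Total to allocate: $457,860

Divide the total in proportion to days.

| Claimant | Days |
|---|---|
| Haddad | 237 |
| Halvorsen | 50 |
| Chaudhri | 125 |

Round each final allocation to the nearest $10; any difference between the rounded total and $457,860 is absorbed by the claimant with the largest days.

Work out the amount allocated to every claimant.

Total days = 237 + 50 + 125 = 412.
Pro-rata amounts: Haddad 263,380.63; Halvorsen 55,565.53; Chaudhri 138,913.83.
At nearest $10: Haddad $263,380; Halvorsen $55,570; Chaudhri $138,910. Sum = $457,860.
Sum already equals the total — no adjustment.

Haddad: $263,380 · Halvorsen: $55,570 · Chaudhri: $138,910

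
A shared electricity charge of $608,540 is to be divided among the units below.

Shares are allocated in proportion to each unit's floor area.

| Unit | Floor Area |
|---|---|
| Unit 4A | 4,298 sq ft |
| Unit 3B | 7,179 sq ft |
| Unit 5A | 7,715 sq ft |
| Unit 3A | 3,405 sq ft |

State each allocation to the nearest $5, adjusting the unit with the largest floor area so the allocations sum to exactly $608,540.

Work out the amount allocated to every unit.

Sum of floor area: 22,597.
Pro-rata amounts: Unit 4A 4,298/22,597 × $608,540 = 115,745.67; Unit 3B 7,179/22,597 × $608,540 = 193,331.36; Unit 5A 7,715/22,597 × $608,540 = 207,765.90; Unit 3A 3,405/22,597 × $608,540 = 91,697.07.
After rounding ($5): Unit 4A $115,745; Unit 3B $193,330; Unit 5A $207,765; Unit 3A $91,695. Sum = $608,535.
Difference $608,540 − $608,535 = +$5 applied to largest floor area (Unit 5A): Unit 5A becomes $207,770.

Unit 4A: $115,745 · Unit 3B: $193,330 · Unit 5A: $207,770 · Unit 3A: $91,695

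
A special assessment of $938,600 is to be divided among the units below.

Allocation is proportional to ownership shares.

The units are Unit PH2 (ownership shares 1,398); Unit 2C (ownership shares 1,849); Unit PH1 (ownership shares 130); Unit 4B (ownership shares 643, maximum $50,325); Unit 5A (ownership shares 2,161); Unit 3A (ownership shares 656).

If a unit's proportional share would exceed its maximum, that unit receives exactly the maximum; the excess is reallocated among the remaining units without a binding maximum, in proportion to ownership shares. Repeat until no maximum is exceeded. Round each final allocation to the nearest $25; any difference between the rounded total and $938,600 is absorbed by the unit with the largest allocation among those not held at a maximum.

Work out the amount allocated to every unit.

Unit PH2: $200,475 | Unit 2C: $265,175 | Unit PH1: $18,650 | Unit 4B: $50,325 | Unit 5A: $309,900 | Unit 3A: $94,075

Ownership shares total: 6,837.
Unconstrained shares: Unit PH2 191,920.84; Unit 2C 253,835.22; Unit PH1 17,846.72; Unit 4B 88,272.60; Unit 5A 296,667.34; Unit 3A 90,057.28.
Held at cap: Unit 4B ($50,325); remaining pool $888,275 reallocated over remaining ownership shares 6,194.
Remaining shares: Unit PH2 200,485.70 → $200,475; Unit 2C 265,163.14 → $265,175; Unit PH1 18,643.16 → $18,650; Unit 5A 309,906.73 → $309,900; Unit 3A 94,076.27 → $94,075.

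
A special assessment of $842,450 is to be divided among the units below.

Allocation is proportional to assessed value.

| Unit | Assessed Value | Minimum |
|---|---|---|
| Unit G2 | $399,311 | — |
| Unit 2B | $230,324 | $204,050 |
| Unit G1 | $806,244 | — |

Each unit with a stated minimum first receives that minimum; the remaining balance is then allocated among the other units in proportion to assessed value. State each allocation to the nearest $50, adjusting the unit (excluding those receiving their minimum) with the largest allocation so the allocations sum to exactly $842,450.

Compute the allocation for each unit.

Guaranteed amounts: Unit 2B $204,050. Residual $638,400.
Residual split over remaining assessed value 1,205,555: Unit G2 211,454.59 → $211,450; Unit G1 426,945.41 → $426,950.

Unit G2: $211,450 | Unit 2B: $204,050 | Unit G1: $426,950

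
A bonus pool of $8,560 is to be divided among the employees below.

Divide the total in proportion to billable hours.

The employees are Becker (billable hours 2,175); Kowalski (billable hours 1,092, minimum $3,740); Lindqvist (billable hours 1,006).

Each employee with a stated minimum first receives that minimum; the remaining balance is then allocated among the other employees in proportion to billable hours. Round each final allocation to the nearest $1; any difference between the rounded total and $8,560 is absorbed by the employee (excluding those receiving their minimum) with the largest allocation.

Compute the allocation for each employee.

Becker: $3,296; Kowalski: $3,740; Lindqvist: $1,524

Fund the minimums — Kowalski $3,740. Balance $4,820.
Balance split over remaining billable hours 3,181: Becker 3,295.66 → $3,296; Lindqvist 1,524.34 → $1,524.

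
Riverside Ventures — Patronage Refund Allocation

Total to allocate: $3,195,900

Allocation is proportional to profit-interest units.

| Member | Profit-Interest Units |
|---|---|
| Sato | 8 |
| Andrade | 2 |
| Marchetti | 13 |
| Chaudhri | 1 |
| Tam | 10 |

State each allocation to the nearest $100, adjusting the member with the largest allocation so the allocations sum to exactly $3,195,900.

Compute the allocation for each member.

Profit-interest units total: 34.
Raw shares: Sato 8/34 × $3,195,900 = 751,976.47; Andrade 2/34 × $3,195,900 = 187,994.12; Marchetti 13/34 × $3,195,900 = 1,221,961.76; Chaudhri 1/34 × $3,195,900 = 93,997.06; Tam 10/34 × $3,195,900 = 939,970.59.
After rounding ($100): Sato $752,000; Andrade $188,000; Marchetti $1,222,000; Chaudhri $94,000; Tam $940,000. Sum = $3,196,000.
Difference $3,195,900 − $3,196,000 = −$100 applied to largest allocation (Marchetti): Marchetti becomes $1,221,900.

Sato: $752,000 · Andrade: $188,000 · Marchetti: $1,221,900 · Chaudhri: $94,000 · Tam: $940,000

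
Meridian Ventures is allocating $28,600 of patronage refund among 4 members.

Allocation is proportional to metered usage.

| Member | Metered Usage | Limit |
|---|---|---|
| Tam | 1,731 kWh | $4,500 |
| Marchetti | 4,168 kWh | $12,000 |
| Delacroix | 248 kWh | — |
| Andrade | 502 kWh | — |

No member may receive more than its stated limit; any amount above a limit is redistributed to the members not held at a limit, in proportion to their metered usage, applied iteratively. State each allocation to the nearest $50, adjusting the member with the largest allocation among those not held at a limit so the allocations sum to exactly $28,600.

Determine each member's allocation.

Tam: $4,500; Marchetti: $12,000; Delacroix: $4,000; Andrade: $8,100

Sum of metered usage: 6,649.
Pro-rata shares before constraints: Tam 7,445.72; Marchetti 17,928.23; Delacroix 1,066.75; Andrade 2,159.30.
Cap binds for Tam ($4,500), Marchetti ($12,000); balance $12,100 reallocated over remaining metered usage 750.
Remaining shares: Delacroix 4,001.07 → $4,000; Andrade 8,098.93 → $8,100.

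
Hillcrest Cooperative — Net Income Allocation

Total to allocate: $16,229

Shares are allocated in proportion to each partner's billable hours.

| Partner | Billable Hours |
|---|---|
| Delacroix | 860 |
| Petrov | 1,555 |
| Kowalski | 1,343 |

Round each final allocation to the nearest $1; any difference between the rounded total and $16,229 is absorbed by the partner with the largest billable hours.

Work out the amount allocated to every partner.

Combined billable hours = 860 + 1,555 + 1,343 = 3,758.
Unrounded shares: Delacroix 3,713.93; Petrov 6,715.30; Kowalski 5,799.77.
After rounding ($1): Delacroix $3,714; Petrov $6,715; Kowalski $5,800. Sum = $16,229.
Sum already equals the total — no adjustment.

Delacroix: $3,714 | Petrov: $6,715 | Kowalski: $5,800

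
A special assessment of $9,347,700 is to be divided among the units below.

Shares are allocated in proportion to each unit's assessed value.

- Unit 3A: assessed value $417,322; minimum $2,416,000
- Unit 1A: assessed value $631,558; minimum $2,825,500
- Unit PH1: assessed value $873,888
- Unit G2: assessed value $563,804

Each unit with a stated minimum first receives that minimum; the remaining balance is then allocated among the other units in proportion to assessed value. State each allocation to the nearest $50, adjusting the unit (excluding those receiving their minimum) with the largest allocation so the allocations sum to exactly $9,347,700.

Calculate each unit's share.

Unit 3A: $2,416,000 | Unit 1A: $2,825,500 | Unit PH1: $2,495,900 | Unit G2: $1,610,300

Fund the minimums — Unit 3A $2,416,000; Unit 1A $2,825,500. Balance $4,106,200.
Balance split over remaining assessed value 1,437,692: Unit PH1 2,495,916.31 → $2,495,900; Unit G2 1,610,283.69 → $1,610,300.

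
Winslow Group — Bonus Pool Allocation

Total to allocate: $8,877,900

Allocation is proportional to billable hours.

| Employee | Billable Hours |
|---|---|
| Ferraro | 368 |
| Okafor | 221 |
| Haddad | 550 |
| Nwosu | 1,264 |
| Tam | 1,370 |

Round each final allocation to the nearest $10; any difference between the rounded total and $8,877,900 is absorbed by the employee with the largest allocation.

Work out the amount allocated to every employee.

Ferraro: $865,910 | Okafor: $520,010 | Haddad: $1,294,150 | Nwosu: $2,974,200 | Tam: $3,223,630

Total billable hours = 3,773.
Raw shares: Ferraro 368/3,773 × $8,877,900 = 865,907.02; Okafor 221/3,773 × $8,877,900 = 520,014.82; Haddad 550/3,773 × $8,877,900 = 1,294,154.52; Nwosu 1,264/3,773 × $8,877,900 = 2,974,202.39; Tam 1,370/3,773 × $8,877,900 = 3,223,621.26.
At nearest $10: Ferraro $865,910; Okafor $520,010; Haddad $1,294,150; Nwosu $2,974,200; Tam $3,223,620. Sum = $8,877,890.
Difference $8,877,900 − $8,877,890 = +$10 applied to largest allocation (Tam): Tam becomes $3,223,630.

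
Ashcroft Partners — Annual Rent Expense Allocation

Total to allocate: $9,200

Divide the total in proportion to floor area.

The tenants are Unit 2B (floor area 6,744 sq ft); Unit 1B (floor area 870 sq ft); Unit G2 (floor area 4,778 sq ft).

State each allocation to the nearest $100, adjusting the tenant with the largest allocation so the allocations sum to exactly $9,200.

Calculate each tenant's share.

Unit 2B: $5,100; Unit 1B: $600; Unit G2: $3,500

Total floor area = 12,392.
Proportional shares: Unit 2B 6,744/12,392 × $9,200 = 5,006.84; Unit 1B 870/12,392 × $9,200 = 645.90; Unit G2 4,778/12,392 × $9,200 = 3,547.26.
At nearest $100: Unit 2B $5,000; Unit 1B $600; Unit G2 $3,500. Sum = $9,100.
Difference $9,200 − $9,100 = +$100 applied to largest allocation (Unit 2B): Unit 2B becomes $5,100.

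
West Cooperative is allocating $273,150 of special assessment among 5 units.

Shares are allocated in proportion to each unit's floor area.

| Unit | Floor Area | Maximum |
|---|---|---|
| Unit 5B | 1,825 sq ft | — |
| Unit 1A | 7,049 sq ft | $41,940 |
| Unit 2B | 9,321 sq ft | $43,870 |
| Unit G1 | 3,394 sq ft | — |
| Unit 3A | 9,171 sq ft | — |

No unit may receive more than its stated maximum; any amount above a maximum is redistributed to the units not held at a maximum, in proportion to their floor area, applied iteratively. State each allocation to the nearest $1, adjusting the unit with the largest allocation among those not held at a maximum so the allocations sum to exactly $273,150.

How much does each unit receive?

Unit 5B: $23,759 | Unit 1A: $41,940 | Unit 2B: $43,870 | Unit G1: $44,186 | Unit 3A: $119,395

Sum of floor area: 30,760.
Pro-rata shares before constraints: Unit 5B 16,206.07; Unit 1A 62,595.39; Unit 2B 82,770.84; Unit G1 30,138.85; Unit 3A 81,438.84.
Cap binds for Unit 1A ($41,940), Unit 2B ($43,870); residual $187,340 reallocated over remaining floor area 14,390.
Remaining shares: Unit 5B 23,759.24 → $23,759; Unit G1 44,185.68 → $44,186; Unit 3A 119,395.08 → $119,395.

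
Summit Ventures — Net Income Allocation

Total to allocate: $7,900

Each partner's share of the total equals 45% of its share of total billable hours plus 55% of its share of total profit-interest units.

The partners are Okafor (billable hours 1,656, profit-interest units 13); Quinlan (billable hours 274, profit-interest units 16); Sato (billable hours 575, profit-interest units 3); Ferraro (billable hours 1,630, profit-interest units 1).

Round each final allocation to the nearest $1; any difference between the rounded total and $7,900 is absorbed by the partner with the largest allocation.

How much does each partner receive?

Okafor: $3,136 | Quinlan: $2,342 | Sato: $889 | Ferraro: $1,533

Totals — billable hours 4,135, profit-interest units 33.
Blended shares (45% billable hours + 55% profit-interest units): Okafor 0.3969; Quinlan 0.2965; Sato 0.1126; Ferraro 0.1941.
Proportional shares: Okafor 3,135.39; Quinlan 2,342.23; Sato 889.35; Ferraro 1,533.03.
After rounding ($1): Okafor $3,135; Quinlan $2,342; Sato $889; Ferraro $1,533. Sum = $7,899.
Difference $7,900 − $7,899 = +$1 applied to largest allocation (Okafor): Okafor becomes $3,136.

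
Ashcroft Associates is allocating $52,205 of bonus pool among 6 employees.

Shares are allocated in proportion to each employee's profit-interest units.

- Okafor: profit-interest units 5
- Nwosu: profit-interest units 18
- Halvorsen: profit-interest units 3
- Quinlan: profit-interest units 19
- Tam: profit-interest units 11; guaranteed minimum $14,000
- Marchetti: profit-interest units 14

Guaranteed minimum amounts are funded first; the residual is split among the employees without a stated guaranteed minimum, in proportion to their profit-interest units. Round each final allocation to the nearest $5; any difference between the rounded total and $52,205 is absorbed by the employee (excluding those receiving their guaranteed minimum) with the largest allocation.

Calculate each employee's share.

Okafor: $3,240 | Nwosu: $11,655 | Halvorsen: $1,945 | Quinlan: $12,300 | Tam: $14,000 | Marchetti: $9,065

Minimums first: Tam $14,000. Balance $38,205.
Balance split over remaining profit-interest units 59: Okafor 3,237.71 → $3,240; Nwosu 11,655.76 → $11,655; Halvorsen 1,942.63 → $1,945; Quinlan 12,303.31 → $12,305; Marchetti 9,065.59 → $9,065.
Rounding difference −$5 applied to Quinlan → $12,300.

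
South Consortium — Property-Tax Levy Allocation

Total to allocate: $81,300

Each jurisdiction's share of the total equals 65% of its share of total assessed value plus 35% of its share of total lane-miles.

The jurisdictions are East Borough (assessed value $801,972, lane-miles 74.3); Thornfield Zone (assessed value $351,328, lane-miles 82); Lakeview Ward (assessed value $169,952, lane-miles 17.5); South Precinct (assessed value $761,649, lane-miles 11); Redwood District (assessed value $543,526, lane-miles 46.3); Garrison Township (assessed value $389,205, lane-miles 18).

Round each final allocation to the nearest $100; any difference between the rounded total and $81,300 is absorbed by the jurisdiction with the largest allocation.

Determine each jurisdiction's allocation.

East Borough: $22,500; Thornfield Zone: $15,500; Lakeview Ward: $5,000; South Precinct: $14,600; Redwood District: $14,800; Garrison Township: $8,900

Totals — assessed value 3,017,632, lane-miles 249.1.
Composite weights (65% assessed value + 35% lane-miles): East Borough 0.2771; Thornfield Zone 0.1909; Lakeview Ward 0.0612; South Precinct 0.1795; Redwood District 0.1821; Garrison Township 0.1091.
Pro-rata amounts: East Borough 22,531.57; Thornfield Zone 15,519.44; Lakeview Ward 4,975.26; South Precinct 14,594.60; Redwood District 14,807.17; Garrison Township 8,871.95.
At nearest $100: East Borough $22,500; Thornfield Zone $15,500; Lakeview Ward $5,000; South Precinct $14,600; Redwood District $14,800; Garrison Township $8,900. Sum = $81,300.
No rounding difference to absorb.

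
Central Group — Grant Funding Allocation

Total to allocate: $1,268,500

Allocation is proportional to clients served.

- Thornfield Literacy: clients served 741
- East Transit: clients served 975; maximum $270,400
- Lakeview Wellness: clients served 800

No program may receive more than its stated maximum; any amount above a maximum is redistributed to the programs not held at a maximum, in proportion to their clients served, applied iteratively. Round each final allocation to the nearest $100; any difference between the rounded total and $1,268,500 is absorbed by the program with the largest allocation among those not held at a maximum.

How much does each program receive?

Sum of clients served: 2,516.
Proportional shares (ignoring caps): Thornfield Literacy 373,592.41; East Transit 491,568.96; Lakeview Wellness 403,338.63.
Cap binds for East Transit ($270,400); remaining pool $998,100 reallocated over remaining clients served 1,541.
Redistributed shares: Thornfield Literacy 479,942.96 → $479,900; Lakeview Wellness 518,157.04 → $518,200.

Thornfield Literacy: $479,900 | East Transit: $270,400 | Lakeview Wellness: $518,200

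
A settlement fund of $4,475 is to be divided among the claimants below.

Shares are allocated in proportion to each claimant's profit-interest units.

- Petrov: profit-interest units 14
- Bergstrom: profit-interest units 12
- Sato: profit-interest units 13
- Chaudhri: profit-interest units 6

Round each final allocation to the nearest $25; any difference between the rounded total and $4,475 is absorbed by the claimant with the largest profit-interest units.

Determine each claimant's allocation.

Profit-interest units total: 45.
Pro-rata amounts: Petrov 14/45 × $4,475 = 1,392.22; Bergstrom 12/45 × $4,475 = 1,193.33; Sato 13/45 × $4,475 = 1,292.78; Chaudhri 6/45 × $4,475 = 596.67.
Rounded to nearest $25: Petrov $1,400; Bergstrom $1,200; Sato $1,300; Chaudhri $600. Sum = $4,500.
Difference $4,475 − $4,500 = −$25 applied to largest profit-interest units (Petrov): Petrov becomes $1,375.

Petrov: $1,375 · Bergstrom: $1,200 · Sato: $1,300 · Chaudhri: $600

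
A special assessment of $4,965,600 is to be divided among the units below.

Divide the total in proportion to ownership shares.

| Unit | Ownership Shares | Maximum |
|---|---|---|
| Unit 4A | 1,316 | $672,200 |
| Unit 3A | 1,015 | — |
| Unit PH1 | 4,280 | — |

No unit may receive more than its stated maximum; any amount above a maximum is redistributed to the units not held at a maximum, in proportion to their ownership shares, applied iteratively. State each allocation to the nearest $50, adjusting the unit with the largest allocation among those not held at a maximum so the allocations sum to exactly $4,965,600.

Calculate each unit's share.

Unit 4A: $672,200; Unit 3A: $823,000; Unit PH1: $3,470,400

Total ownership shares = 6,611.
Proportional shares (ignoring caps): Unit 4A 988,463.11; Unit 3A 762,378.46; Unit PH1 3,214,758.43.
Capped: Unit 4A ($672,200); remaining pool $4,293,400 reallocated over remaining ownership shares 5,295.
Shares after redistribution: Unit 3A 823,003.02 → $823,000; Unit PH1 3,470,396.98 → $3,470,400.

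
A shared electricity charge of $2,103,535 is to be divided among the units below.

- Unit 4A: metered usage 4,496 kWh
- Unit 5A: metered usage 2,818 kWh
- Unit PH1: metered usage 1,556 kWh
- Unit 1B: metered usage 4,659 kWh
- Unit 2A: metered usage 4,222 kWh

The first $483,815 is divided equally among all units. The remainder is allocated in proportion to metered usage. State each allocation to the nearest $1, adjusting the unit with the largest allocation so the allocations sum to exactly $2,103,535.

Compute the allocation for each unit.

Unit 4A: $507,008; Unit 5A: $353,896; Unit PH1: $238,743; Unit 1B: $521,881; Unit 2A: $482,007

Equal tier: $483,815 ÷ 5 = $96,763 apiece.
Remainder $1,619,720 by metered usage (total 17,751): Unit 4A 410,245.12 → $410,245; Unit 5A 257,133.17 → $257,133; Unit PH1 141,979.85 → $141,980; Unit 1B 425,118.33 → $425,118; Unit 2A 385,243.53 → $385,244.
Totals: Unit 4A $96,763 + $410,245 = $507,008; Unit 5A $96,763 + $257,133 = $353,896; Unit PH1 $96,763 + $141,980 = $238,743; Unit 1B $96,763 + $425,118 = $521,881; Unit 2A $96,763 + $385,244 = $482,007.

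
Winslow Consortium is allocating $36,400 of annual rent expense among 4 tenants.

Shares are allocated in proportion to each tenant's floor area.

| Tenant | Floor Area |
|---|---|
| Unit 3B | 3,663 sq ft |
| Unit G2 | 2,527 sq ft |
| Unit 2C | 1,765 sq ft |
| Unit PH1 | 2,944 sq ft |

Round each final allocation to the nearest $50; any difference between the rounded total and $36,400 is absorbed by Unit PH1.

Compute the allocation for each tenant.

Sum of floor area: 10,899.
Pro-rata amounts: Unit 3B 3,663/10,899 × $36,400 = 12,233.53; Unit G2 2,527/10,899 × $36,400 = 8,439.56; Unit 2C 1,765/10,899 × $36,400 = 5,894.67; Unit PH1 2,944/10,899 × $36,400 = 9,832.24.
At nearest $50: Unit 3B $12,250; Unit G2 $8,450; Unit 2C $5,900; Unit PH1 $9,850. Sum = $36,450.
Difference $36,400 − $36,450 = −$50 applied to Unit PH1: Unit PH1 becomes $9,800.

Unit 3B: $12,250 | Unit G2: $8,450 | Unit 2C: $5,900 | Unit PH1: $9,800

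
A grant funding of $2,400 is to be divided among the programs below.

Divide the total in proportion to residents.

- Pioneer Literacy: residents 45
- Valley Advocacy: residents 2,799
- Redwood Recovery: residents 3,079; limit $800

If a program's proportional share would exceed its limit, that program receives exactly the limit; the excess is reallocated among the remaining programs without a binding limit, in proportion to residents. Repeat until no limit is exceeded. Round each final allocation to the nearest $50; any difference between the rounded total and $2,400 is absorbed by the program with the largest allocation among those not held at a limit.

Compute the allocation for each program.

Sum of residents: 5,923.
Pro-rata shares before constraints: Pioneer Literacy 18.23; Valley Advocacy 1,134.15; Redwood Recovery 1,247.61.
Held at cap: Redwood Recovery ($800); residual $1,600 reallocated over remaining residents 2,844.
Remaining shares: Pioneer Literacy 25.32 → $50; Valley Advocacy 1,574.68 → $1,550.

Pioneer Literacy: $50 · Valley Advocacy: $1,550 · Redwood Recovery: $800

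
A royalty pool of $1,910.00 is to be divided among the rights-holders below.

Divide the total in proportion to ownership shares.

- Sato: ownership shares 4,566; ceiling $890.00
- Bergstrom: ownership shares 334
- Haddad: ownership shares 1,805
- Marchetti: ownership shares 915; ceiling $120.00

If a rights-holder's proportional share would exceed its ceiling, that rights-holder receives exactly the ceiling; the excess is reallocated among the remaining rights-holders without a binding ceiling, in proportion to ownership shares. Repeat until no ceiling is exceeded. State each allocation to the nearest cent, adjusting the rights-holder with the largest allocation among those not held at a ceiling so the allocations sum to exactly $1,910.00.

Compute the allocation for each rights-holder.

Sato: $890.00; Bergstrom: $140.53; Haddad: $759.47; Marchetti: $120.00

Total ownership shares = 7,620.
Unconstrained shares: Sato 1,144.4961; Bergstrom 83.7192; Haddad 452.4344; Marchetti 229.3504.
Cap binds for Sato ($890.00), Marchetti ($120.00); remaining pool $900.00 reallocated over remaining ownership shares 2,139.
Remaining shares: Bergstrom 140.5330 → $140.53; Haddad 759.4670 → $759.47.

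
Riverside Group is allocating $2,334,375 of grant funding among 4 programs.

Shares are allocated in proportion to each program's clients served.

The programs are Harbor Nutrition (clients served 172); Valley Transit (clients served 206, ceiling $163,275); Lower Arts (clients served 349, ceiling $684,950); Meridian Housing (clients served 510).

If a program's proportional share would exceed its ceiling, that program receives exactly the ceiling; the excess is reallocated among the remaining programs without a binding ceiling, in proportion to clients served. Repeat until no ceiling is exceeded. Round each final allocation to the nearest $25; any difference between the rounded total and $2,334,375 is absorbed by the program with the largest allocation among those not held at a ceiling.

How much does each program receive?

Harbor Nutrition: $374,800 | Valley Transit: $163,275 | Lower Arts: $684,950 | Meridian Housing: $1,111,350

Clients served total: 1,237.
Proportional shares (ignoring caps): Harbor Nutrition 324,585.69; Valley Transit 388,747.98; Lower Arts 658,607.01; Meridian Housing 962,434.32.
Held at cap: Valley Transit ($163,275); residual $2,171,100 reallocated over remaining clients served 1,031.
Held at cap: Lower Arts ($684,950); residual $1,486,150 reallocated over remaining clients served 682.
Remaining shares: Harbor Nutrition 374,806.16 → $374,800; Meridian Housing 1,111,343.84 → $1,111,350.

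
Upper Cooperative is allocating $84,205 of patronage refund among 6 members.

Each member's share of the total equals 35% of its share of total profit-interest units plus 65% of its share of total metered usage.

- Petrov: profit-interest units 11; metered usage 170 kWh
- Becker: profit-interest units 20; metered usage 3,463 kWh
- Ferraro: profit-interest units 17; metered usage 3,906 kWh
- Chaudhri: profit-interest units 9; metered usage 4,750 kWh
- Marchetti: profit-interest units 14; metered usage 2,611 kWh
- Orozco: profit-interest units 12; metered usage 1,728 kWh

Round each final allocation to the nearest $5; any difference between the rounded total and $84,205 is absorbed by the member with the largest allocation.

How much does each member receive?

Petrov: $4,465 | Becker: $18,500 | Ferraro: $18,895 | Chaudhri: $18,830 | Marchetti: $13,565 | Orozco: $9,950

Totals — profit-interest units 83, metered usage 16,628.
Blended shares (35% profit-interest units + 65% metered usage): Petrov 0.0530; Becker 0.2197; Ferraro 0.2244; Chaudhri 0.2236; Marchetti 0.1611; Orozco 0.1182.
Unrounded shares: Petrov 4,465.47; Becker 18,500.55; Ferraro 18,893.50; Chaudhri 18,830.98; Marchetti 13,565.59; Orozco 9,948.92.
At nearest $5: Petrov $4,465; Becker $18,500; Ferraro $18,895; Chaudhri $18,830; Marchetti $13,565; Orozco $9,950. Sum = $84,205.
Rounded total matches; no reconciliation needed.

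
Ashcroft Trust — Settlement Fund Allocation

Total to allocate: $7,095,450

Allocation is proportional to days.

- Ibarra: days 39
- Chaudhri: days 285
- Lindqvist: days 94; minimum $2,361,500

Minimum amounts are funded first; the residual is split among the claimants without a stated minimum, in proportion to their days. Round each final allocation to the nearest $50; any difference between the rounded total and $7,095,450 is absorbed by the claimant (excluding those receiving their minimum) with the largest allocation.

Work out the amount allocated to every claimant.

Ibarra: $569,850 | Chaudhri: $4,164,100 | Lindqvist: $2,361,500

Guaranteed amounts: Lindqvist $2,361,500. Balance $4,733,950.
Balance split over remaining days 324: Ibarra 569,827.31 → $569,850; Chaudhri 4,164,122.69 → $4,164,100.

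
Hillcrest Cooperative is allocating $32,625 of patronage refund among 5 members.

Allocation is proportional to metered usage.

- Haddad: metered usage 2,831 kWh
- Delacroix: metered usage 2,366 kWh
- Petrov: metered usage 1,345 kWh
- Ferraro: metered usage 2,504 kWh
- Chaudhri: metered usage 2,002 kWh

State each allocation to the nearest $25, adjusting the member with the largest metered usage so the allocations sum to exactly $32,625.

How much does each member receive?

Haddad: $8,375 | Delacroix: $6,975 | Petrov: $3,975 | Ferraro: $7,400 | Chaudhri: $5,900

Total metered usage = 11,048.
Unrounded shares: Haddad 2,831/11,048 × $32,625 = 8,360.01; Delacroix 2,366/11,048 × $32,625 = 6,986.85; Petrov 1,345/11,048 × $32,625 = 3,971.82; Ferraro 2,504/11,048 × $32,625 = 7,394.37; Chaudhri 2,002/11,048 × $32,625 = 5,911.95.
At nearest $25: Haddad $8,350; Delacroix $6,975; Petrov $3,975; Ferraro $7,400; Chaudhri $5,900. Sum = $32,600.
Difference $32,625 − $32,600 = +$25 applied to largest metered usage (Haddad): Haddad becomes $8,375.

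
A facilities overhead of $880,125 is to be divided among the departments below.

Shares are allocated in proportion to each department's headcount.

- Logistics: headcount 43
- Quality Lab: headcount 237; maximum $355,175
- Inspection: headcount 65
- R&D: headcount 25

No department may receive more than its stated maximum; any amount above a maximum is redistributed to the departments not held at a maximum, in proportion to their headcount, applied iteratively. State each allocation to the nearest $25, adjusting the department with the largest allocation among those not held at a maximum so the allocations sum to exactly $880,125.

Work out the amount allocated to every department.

Sum of headcount: 370.
Unconstrained shares: Logistics 102,284.80; Quality Lab 563,755.74; Inspection 154,616.55; R&D 59,467.91.
Capped: Quality Lab ($355,175); remaining pool $524,950 reallocated over remaining headcount 133.
Shares after redistribution: Logistics 169,720.68 → $169,725; Inspection 256,554.51 → $256,550; R&D 98,674.81 → $98,675.

Logistics: $169,725; Quality Lab: $355,175; Inspection: $256,550; R&D: $98,675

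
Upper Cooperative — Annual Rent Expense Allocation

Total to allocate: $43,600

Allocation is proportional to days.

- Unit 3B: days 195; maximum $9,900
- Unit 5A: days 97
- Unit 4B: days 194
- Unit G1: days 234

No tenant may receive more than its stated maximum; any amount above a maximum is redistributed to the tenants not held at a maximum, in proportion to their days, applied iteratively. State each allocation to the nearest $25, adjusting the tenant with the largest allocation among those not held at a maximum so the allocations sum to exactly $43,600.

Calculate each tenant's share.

Sum of days: 720.
Unconstrained shares: Unit 3B 11,808.33; Unit 5A 5,873.89; Unit 4B 11,747.78; Unit G1 14,170.00.
Cap binds for Unit 3B ($9,900); remaining pool $33,700 reallocated over remaining days 525.
Redistributed shares: Unit 5A 6,226.48 → $6,225; Unit 4B 12,452.95 → $12,450; Unit G1 15,020.57 → $15,025.

Unit 3B: $9,900; Unit 5A: $6,225; Unit 4B: $12,450; Unit G1: $15,025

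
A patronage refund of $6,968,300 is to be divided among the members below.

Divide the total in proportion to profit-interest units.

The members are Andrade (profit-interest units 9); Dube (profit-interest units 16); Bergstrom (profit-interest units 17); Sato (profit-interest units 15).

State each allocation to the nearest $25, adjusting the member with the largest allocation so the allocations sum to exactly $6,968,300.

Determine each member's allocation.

Andrade: $1,100,250 · Dube: $1,956,025 · Bergstrom: $2,078,250 · Sato: $1,833,775

Sum of profit-interest units: 57.
Proportional shares: Andrade 9/57 × $6,968,300 = 1,100,257.89; Dube 16/57 × $6,968,300 = 1,956,014.04; Bergstrom 17/57 × $6,968,300 = 2,078,264.91; Sato 15/57 × $6,968,300 = 1,833,763.16.
At nearest $25: Andrade $1,100,250; Dube $1,956,025; Bergstrom $2,078,275; Sato $1,833,775. Sum = $6,968,325.
Difference $6,968,300 − $6,968,325 = −$25 applied to largest allocation (Bergstrom): Bergstrom becomes $2,078,250.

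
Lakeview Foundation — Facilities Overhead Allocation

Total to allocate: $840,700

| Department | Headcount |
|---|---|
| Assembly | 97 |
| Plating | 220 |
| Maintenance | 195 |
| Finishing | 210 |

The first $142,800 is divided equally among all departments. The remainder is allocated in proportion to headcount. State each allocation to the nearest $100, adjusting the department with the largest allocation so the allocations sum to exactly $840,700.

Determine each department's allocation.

Assembly: $129,500 | Plating: $248,300 | Maintenance: $224,200 | Finishing: $238,700

$142,800 shared equally gives $35,700 per department.
Remainder $697,900 by headcount (total 722): Assembly 93,762.19 → $93,800; Plating 212,656.51 → $212,700; Maintenance 188,491.00 → $188,500; Finishing 202,990.30 → $203,000.
Rounding difference −$100 on remainder applied to Plating.
Totals: Assembly $35,700 + $93,800 = $129,500; Plating $35,700 + $212,600 = $248,300; Maintenance $35,700 + $188,500 = $224,200; Finishing $35,700 + $203,000 = $238,700.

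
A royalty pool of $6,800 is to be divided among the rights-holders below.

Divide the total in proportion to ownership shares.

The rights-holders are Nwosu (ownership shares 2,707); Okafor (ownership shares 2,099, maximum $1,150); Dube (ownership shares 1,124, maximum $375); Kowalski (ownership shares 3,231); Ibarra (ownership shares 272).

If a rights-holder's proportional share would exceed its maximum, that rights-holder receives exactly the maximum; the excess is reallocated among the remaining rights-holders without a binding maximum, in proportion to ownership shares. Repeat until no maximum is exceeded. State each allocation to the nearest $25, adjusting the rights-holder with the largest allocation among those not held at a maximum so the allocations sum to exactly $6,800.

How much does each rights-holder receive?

Nwosu: $2,300 · Okafor: $1,150 · Dube: $375 · Kowalski: $2,750 · Ibarra: $225

Combined ownership shares = 9,433.
Unconstrained shares: Nwosu 1,951.40; Okafor 1,513.11; Dube 810.26; Kowalski 2,329.14; Ibarra 196.08.
Held at cap: Okafor ($1,150), Dube ($375); balance $5,275 reallocated over remaining ownership shares 6,210.
Remaining shares: Nwosu 2,299.42 → $2,300; Kowalski 2,744.53 → $2,750; Ibarra 231.05 → $225.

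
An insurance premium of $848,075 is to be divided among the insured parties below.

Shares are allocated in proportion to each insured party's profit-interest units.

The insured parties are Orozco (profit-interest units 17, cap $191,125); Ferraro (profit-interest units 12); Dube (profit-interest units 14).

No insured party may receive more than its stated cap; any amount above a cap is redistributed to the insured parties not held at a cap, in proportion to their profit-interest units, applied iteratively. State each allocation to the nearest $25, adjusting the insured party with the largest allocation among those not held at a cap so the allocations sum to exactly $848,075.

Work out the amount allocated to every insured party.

Orozco: $191,125; Ferraro: $303,200; Dube: $353,750

Profit-interest units total: 43.
Pro-rata shares before constraints: Orozco 335,285.47; Ferraro 236,672.09; Dube 276,117.44.
Capped: Orozco ($191,125); residual $656,950 reallocated over remaining profit-interest units 26.
Shares after redistribution: Ferraro 303,207.69 → $303,200; Dube 353,742.31 → $353,750.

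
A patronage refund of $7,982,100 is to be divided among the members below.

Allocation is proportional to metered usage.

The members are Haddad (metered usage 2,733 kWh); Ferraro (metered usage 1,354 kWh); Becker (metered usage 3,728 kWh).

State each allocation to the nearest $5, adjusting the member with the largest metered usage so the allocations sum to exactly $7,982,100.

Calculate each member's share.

Haddad: $2,791,435; Ferraro: $1,382,950; Becker: $3,807,715

Metered usage total: 2,733 + 1,354 + 3,728 = 7,815.
Pro-rata amounts: Haddad 2,791,436.89; Ferraro 1,382,951.17; Becker 3,807,711.94.
Rounded to nearest $5: Haddad $2,791,435; Ferraro $1,382,950; Becker $3,807,710. Sum = $7,982,095.
Difference $7,982,100 − $7,982,095 = +$5 applied to largest metered usage (Becker): Becker becomes $3,807,715.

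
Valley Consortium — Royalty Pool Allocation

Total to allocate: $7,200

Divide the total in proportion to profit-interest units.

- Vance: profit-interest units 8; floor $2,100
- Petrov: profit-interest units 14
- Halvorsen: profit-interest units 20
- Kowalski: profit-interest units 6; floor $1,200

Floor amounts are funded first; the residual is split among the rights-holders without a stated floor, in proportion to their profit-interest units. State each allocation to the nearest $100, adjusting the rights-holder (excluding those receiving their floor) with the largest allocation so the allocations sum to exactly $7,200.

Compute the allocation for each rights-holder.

Guaranteed amounts: Vance $2,100; Kowalski $1,200. Balance $3,900.
Balance split over remaining profit-interest units 34: Petrov 1,605.88 → $1,600; Halvorsen 2,294.12 → $2,300.

Vance: $2,100; Petrov: $1,600; Halvorsen: $2,300; Kowalski: $1,200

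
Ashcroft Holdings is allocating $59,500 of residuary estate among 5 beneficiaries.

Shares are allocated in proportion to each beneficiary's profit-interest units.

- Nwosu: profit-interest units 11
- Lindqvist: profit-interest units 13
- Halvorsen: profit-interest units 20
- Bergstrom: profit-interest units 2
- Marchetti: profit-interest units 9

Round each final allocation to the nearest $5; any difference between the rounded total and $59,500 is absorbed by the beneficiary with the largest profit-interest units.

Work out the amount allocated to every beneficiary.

Nwosu: $11,900 | Lindqvist: $14,065 | Halvorsen: $21,635 | Bergstrom: $2,165 | Marchetti: $9,735

Profit-interest units total: 11 + 13 + 20 + 2 + 9 = 55.
Raw shares: Nwosu 11,900.00; Lindqvist 14,063.64; Halvorsen 21,636.36; Bergstrom 2,163.64; Marchetti 9,736.36.
After rounding ($5): Nwosu $11,900; Lindqvist $14,065; Halvorsen $21,635; Bergstrom $2,165; Marchetti $9,735. Sum = $59,500.
No rounding difference to absorb.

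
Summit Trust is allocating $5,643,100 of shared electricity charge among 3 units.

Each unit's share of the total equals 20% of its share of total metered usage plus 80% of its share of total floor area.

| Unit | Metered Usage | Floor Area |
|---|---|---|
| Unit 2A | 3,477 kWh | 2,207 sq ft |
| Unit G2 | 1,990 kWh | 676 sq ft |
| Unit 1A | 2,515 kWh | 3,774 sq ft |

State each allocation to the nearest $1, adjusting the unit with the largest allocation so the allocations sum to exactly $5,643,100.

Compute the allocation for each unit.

Metered usage total 7,982; floor area total 6,657.
Blended shares (20% metered usage + 80% floor area): Unit 2A 0.3523; Unit G2 0.1311; Unit 1A 0.5166.
Pro-rata amounts: Unit 2A 1,988,321.44; Unit G2 739,810.32; Unit 1A 2,914,968.23.
After rounding ($1): Unit 2A $1,988,321; Unit G2 $739,810; Unit 1A $2,914,968. Sum = $5,643,099.
Difference $5,643,100 − $5,643,099 = +$1 applied to largest allocation (Unit 1A): Unit 1A becomes $2,914,969.

Unit 2A: $1,988,321 | Unit G2: $739,810 | Unit 1A: $2,914,969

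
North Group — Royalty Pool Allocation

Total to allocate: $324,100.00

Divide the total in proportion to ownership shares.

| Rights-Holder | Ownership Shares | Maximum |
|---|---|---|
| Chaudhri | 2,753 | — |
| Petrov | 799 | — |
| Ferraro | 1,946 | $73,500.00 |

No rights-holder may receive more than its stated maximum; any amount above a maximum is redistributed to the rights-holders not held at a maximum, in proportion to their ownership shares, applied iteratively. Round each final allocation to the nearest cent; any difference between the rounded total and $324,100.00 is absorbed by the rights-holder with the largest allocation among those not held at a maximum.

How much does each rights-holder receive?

Sum of ownership shares: 5,498.
Proportional shares (ignoring caps): Chaudhri 162,285.7948; Petrov 47,100.0182; Ferraro 114,714.1870.
Capped: Ferraro ($73,500.00); balance $250,600.00 reallocated over remaining ownership shares 3,552.
Redistributed shares: Chaudhri 194,229.1104 → $194,229.11; Petrov 56,370.8896 → $56,370.89.

Chaudhri: $194,229.11 · Petrov: $56,370.89 · Ferraro: $73,500.00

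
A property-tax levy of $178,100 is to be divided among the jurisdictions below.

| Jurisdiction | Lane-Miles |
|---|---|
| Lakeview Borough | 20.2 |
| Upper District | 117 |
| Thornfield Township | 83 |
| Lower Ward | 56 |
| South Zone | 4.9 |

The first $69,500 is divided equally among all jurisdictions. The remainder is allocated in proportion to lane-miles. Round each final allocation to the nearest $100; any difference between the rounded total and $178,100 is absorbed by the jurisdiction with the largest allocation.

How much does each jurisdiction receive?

$69,500 shared equally gives $13,900 per jurisdiction.
Remainder $108,600 by lane-miles (total 281.1): Lakeview Borough 7,804.06 → $7,800; Upper District 45,201.71 → $45,200; Thornfield Township 32,066.17 → $32,100; Lower Ward 21,635.01 → $21,600; South Zone 1,893.06 → $1,900.
Totals: Lakeview Borough $13,900 + $7,800 = $21,700; Upper District $13,900 + $45,200 = $59,100; Thornfield Township $13,900 + $32,100 = $46,000; Lower Ward $13,900 + $21,600 = $35,500; South Zone $13,900 + $1,900 = $15,800.

Lakeview Borough: $21,700 | Upper District: $59,100 | Thornfield Township: $46,000 | Lower Ward: $35,500 | South Zone: $15,800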